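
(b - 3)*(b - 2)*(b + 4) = b^3 - b^2 - 14*b + 24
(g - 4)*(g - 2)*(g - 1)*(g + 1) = g^4 - 6*g^3 + 7*g^2 + 6*g - 8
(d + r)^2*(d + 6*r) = d^3 + 8*d^2*r + 13*d*r^2 + 6*r^3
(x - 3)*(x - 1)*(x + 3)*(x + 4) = x^4 + 3*x^3 - 13*x^2 - 27*x + 36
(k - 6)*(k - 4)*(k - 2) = k^3 - 12*k^2 + 44*k - 48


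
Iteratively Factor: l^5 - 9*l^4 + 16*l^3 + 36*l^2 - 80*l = (l)*(l^4 - 9*l^3 + 16*l^2 + 36*l - 80) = l*(l + 2)*(l^3 - 11*l^2 + 38*l - 40) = l*(l - 2)*(l + 2)*(l^2 - 9*l + 20) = l*(l - 4)*(l - 2)*(l + 2)*(l - 5)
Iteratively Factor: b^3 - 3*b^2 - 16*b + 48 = (b + 4)*(b^2 - 7*b + 12) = (b - 3)*(b + 4)*(b - 4)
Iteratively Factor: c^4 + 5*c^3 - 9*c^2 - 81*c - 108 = (c + 3)*(c^3 + 2*c^2 - 15*c - 36) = (c - 4)*(c + 3)*(c^2 + 6*c + 9) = (c - 4)*(c + 3)^2*(c + 3)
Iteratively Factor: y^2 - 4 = (y + 2)*(y - 2)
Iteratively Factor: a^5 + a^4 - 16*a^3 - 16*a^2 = (a + 4)*(a^4 - 3*a^3 - 4*a^2) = (a + 1)*(a + 4)*(a^3 - 4*a^2) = a*(a + 1)*(a + 4)*(a^2 - 4*a) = a*(a - 4)*(a + 1)*(a + 4)*(a)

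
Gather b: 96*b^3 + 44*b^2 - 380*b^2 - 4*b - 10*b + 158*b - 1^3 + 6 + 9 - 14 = 96*b^3 - 336*b^2 + 144*b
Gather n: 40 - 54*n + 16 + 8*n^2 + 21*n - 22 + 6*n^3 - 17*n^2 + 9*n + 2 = 6*n^3 - 9*n^2 - 24*n + 36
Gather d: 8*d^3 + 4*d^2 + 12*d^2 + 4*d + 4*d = 8*d^3 + 16*d^2 + 8*d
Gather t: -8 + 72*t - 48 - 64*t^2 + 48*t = -64*t^2 + 120*t - 56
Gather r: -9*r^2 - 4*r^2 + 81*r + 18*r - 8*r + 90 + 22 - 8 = -13*r^2 + 91*r + 104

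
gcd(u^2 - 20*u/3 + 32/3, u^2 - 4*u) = u - 4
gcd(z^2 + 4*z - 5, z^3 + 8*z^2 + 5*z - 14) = z - 1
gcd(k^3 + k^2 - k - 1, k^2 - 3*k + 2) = k - 1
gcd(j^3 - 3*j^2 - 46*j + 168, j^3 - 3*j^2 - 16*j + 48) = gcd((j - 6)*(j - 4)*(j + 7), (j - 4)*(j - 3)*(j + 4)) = j - 4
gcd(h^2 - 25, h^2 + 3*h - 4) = 1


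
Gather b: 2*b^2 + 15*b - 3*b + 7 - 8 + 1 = 2*b^2 + 12*b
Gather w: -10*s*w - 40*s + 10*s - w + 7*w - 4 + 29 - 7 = -30*s + w*(6 - 10*s) + 18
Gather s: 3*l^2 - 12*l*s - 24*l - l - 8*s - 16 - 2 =3*l^2 - 25*l + s*(-12*l - 8) - 18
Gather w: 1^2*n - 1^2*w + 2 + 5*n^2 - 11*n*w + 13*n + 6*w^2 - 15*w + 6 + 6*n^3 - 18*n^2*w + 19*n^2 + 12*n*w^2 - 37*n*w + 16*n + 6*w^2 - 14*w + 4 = 6*n^3 + 24*n^2 + 30*n + w^2*(12*n + 12) + w*(-18*n^2 - 48*n - 30) + 12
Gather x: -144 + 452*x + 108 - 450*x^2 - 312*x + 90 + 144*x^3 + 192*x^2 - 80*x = 144*x^3 - 258*x^2 + 60*x + 54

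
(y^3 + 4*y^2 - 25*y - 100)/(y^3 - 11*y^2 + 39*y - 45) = (y^2 + 9*y + 20)/(y^2 - 6*y + 9)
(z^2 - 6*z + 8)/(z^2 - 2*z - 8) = (z - 2)/(z + 2)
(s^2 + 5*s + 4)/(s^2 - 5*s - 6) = (s + 4)/(s - 6)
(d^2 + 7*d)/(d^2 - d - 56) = d/(d - 8)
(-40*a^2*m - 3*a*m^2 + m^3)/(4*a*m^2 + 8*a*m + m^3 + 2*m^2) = (-40*a^2 - 3*a*m + m^2)/(4*a*m + 8*a + m^2 + 2*m)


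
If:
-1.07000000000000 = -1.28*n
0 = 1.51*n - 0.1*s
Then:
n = 0.84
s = 12.62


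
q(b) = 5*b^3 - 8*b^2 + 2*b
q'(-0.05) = 2.84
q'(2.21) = 39.90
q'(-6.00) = 638.00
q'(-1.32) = 49.26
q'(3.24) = 107.62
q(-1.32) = -28.08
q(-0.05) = -0.12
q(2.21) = 19.32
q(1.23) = -0.34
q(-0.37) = -2.09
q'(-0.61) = 17.34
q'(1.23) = 5.01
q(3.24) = 92.56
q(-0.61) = -5.33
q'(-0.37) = 9.97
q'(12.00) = 1970.00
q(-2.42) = -122.55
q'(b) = 15*b^2 - 16*b + 2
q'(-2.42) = 128.57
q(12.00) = 7512.00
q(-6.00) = -1380.00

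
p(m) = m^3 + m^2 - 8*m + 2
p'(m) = 3*m^2 + 2*m - 8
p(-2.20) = 13.79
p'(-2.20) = 2.12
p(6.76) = 302.53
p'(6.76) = 142.61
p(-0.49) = 6.04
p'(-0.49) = -8.26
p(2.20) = -0.11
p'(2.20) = 10.92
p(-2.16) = 13.87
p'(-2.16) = 1.68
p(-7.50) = -303.62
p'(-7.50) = 145.75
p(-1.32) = 12.00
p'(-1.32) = -5.41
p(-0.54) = 6.45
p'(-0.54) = -8.21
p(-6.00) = -130.00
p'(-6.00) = 88.00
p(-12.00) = -1486.00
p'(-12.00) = 400.00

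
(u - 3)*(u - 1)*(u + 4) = u^3 - 13*u + 12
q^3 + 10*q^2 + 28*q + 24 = (q + 2)^2*(q + 6)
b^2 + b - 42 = (b - 6)*(b + 7)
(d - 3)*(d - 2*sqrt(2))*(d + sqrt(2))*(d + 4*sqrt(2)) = d^4 - 3*d^3 + 3*sqrt(2)*d^3 - 9*sqrt(2)*d^2 - 12*d^2 - 16*sqrt(2)*d + 36*d + 48*sqrt(2)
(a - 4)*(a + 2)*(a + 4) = a^3 + 2*a^2 - 16*a - 32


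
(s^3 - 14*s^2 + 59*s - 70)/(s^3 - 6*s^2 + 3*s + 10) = (s - 7)/(s + 1)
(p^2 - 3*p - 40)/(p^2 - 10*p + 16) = (p + 5)/(p - 2)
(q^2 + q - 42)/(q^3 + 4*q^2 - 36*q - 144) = (q + 7)/(q^2 + 10*q + 24)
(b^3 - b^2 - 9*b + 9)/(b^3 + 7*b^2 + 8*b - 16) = (b^2 - 9)/(b^2 + 8*b + 16)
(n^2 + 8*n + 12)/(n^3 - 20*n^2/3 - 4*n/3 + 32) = 3*(n + 6)/(3*n^2 - 26*n + 48)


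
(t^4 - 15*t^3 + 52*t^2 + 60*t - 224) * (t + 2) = t^5 - 13*t^4 + 22*t^3 + 164*t^2 - 104*t - 448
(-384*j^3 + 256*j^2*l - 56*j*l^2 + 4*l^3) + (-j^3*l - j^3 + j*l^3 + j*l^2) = -j^3*l - 385*j^3 + 256*j^2*l + j*l^3 - 55*j*l^2 + 4*l^3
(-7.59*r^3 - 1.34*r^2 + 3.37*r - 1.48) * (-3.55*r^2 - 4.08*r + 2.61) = 26.9445*r^5 + 35.7242*r^4 - 26.3062*r^3 - 11.993*r^2 + 14.8341*r - 3.8628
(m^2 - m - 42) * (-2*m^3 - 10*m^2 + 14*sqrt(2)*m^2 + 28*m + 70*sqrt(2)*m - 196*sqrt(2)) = -2*m^5 - 8*m^4 + 14*sqrt(2)*m^4 + 56*sqrt(2)*m^3 + 122*m^3 - 854*sqrt(2)*m^2 + 392*m^2 - 2744*sqrt(2)*m - 1176*m + 8232*sqrt(2)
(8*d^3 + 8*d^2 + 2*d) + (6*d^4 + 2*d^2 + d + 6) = 6*d^4 + 8*d^3 + 10*d^2 + 3*d + 6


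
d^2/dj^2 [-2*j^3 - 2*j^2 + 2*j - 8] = -12*j - 4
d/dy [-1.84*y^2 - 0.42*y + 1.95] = -3.68*y - 0.42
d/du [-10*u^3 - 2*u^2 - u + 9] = -30*u^2 - 4*u - 1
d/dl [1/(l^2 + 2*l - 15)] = 2*(-l - 1)/(l^2 + 2*l - 15)^2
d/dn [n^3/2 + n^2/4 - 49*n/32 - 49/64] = 3*n^2/2 + n/2 - 49/32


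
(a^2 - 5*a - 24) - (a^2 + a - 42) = 18 - 6*a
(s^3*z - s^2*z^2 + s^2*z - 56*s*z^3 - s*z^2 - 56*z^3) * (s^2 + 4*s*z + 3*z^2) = s^5*z + 3*s^4*z^2 + s^4*z - 57*s^3*z^3 + 3*s^3*z^2 - 227*s^2*z^4 - 57*s^2*z^3 - 168*s*z^5 - 227*s*z^4 - 168*z^5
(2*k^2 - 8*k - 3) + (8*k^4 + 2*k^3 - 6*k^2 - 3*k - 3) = 8*k^4 + 2*k^3 - 4*k^2 - 11*k - 6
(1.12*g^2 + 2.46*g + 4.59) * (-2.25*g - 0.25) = -2.52*g^3 - 5.815*g^2 - 10.9425*g - 1.1475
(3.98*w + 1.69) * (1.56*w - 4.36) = 6.2088*w^2 - 14.7164*w - 7.3684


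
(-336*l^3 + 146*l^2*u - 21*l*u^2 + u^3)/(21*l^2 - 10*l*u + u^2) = (48*l^2 - 14*l*u + u^2)/(-3*l + u)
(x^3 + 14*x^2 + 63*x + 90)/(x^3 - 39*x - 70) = (x^2 + 9*x + 18)/(x^2 - 5*x - 14)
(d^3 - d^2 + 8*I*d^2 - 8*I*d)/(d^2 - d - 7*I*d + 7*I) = d*(d + 8*I)/(d - 7*I)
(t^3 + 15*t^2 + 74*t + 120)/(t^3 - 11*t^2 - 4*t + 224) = (t^2 + 11*t + 30)/(t^2 - 15*t + 56)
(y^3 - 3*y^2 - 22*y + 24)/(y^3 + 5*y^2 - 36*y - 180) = (y^2 + 3*y - 4)/(y^2 + 11*y + 30)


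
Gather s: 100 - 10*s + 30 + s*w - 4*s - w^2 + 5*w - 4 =s*(w - 14) - w^2 + 5*w + 126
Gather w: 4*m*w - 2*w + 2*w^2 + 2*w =4*m*w + 2*w^2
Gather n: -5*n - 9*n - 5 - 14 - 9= -14*n - 28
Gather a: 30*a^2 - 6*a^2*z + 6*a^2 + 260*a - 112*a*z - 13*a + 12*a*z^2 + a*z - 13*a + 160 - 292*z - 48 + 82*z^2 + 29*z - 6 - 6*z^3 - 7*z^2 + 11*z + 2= a^2*(36 - 6*z) + a*(12*z^2 - 111*z + 234) - 6*z^3 + 75*z^2 - 252*z + 108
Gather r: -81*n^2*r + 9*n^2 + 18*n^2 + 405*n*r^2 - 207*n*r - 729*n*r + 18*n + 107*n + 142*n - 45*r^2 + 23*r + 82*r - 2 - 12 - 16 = 27*n^2 + 267*n + r^2*(405*n - 45) + r*(-81*n^2 - 936*n + 105) - 30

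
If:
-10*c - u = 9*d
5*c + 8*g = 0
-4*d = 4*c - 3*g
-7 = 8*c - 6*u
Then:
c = 112/181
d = -329/362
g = -70/181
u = 721/362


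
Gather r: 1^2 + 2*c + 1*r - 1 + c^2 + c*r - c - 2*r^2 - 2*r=c^2 + c - 2*r^2 + r*(c - 1)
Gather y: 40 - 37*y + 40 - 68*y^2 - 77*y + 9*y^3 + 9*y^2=9*y^3 - 59*y^2 - 114*y + 80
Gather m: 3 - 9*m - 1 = 2 - 9*m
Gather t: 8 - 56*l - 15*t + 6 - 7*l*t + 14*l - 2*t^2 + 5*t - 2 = -42*l - 2*t^2 + t*(-7*l - 10) + 12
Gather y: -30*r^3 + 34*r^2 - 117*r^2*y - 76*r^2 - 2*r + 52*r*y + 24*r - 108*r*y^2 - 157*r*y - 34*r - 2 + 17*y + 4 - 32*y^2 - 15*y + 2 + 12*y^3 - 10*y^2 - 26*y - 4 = -30*r^3 - 42*r^2 - 12*r + 12*y^3 + y^2*(-108*r - 42) + y*(-117*r^2 - 105*r - 24)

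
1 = 1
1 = 1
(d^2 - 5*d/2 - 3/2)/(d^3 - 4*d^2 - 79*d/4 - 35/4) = 2*(d - 3)/(2*d^2 - 9*d - 35)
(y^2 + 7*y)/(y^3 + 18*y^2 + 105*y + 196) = y/(y^2 + 11*y + 28)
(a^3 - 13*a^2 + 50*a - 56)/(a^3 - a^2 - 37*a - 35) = (a^2 - 6*a + 8)/(a^2 + 6*a + 5)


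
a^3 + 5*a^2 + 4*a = a*(a + 1)*(a + 4)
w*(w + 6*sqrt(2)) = w^2 + 6*sqrt(2)*w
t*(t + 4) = t^2 + 4*t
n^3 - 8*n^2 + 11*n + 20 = (n - 5)*(n - 4)*(n + 1)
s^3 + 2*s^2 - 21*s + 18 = (s - 3)*(s - 1)*(s + 6)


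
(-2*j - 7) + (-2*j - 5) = -4*j - 12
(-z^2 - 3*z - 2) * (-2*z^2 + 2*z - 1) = 2*z^4 + 4*z^3 - z^2 - z + 2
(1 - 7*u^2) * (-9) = 63*u^2 - 9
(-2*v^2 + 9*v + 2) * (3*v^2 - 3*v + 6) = -6*v^4 + 33*v^3 - 33*v^2 + 48*v + 12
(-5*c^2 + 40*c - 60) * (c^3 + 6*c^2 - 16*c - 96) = -5*c^5 + 10*c^4 + 260*c^3 - 520*c^2 - 2880*c + 5760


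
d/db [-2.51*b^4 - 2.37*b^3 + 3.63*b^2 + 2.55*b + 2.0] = -10.04*b^3 - 7.11*b^2 + 7.26*b + 2.55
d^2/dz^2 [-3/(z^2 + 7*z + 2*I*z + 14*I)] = 6*(z^2 + 7*z + 2*I*z - (2*z + 7 + 2*I)^2 + 14*I)/(z^2 + 7*z + 2*I*z + 14*I)^3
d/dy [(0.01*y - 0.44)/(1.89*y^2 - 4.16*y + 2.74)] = (-0.0189*y^2 + 1.6632*y - 1.803)/(3.5721*y^4 - 15.7248*y^3 + 27.6628*y^2 - 22.7968*y + 7.5076)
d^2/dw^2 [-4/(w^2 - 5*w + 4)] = 8*(w^2 - 5*w - (2*w - 5)^2 + 4)/(w^2 - 5*w + 4)^3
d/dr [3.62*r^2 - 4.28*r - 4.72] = 7.24*r - 4.28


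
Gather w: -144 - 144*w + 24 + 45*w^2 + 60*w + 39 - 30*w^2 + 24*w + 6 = 15*w^2 - 60*w - 75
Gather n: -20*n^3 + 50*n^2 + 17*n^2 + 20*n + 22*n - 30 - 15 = -20*n^3 + 67*n^2 + 42*n - 45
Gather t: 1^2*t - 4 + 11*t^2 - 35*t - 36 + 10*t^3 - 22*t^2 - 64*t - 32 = 10*t^3 - 11*t^2 - 98*t - 72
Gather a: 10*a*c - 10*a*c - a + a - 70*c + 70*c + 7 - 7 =0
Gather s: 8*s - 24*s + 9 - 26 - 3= -16*s - 20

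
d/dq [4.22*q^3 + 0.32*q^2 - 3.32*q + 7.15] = 12.66*q^2 + 0.64*q - 3.32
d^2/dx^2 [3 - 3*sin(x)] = 3*sin(x)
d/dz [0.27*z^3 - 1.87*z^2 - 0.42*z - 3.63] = 0.81*z^2 - 3.74*z - 0.42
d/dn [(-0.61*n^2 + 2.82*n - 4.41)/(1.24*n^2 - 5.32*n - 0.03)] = (-0.2516*n^2 + 10.9734*n - 23.5458)/(1.5376*n^4 - 13.1936*n^3 + 28.228*n^2 + 0.3192*n + 0.0009)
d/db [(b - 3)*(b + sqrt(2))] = 2*b - 3 + sqrt(2)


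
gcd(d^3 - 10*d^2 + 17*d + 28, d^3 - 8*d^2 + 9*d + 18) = d + 1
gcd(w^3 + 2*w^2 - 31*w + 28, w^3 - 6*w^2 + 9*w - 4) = w^2 - 5*w + 4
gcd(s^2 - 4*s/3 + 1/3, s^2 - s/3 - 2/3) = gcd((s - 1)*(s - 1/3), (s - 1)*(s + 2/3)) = s - 1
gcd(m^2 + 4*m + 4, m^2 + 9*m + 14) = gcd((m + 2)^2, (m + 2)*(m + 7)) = m + 2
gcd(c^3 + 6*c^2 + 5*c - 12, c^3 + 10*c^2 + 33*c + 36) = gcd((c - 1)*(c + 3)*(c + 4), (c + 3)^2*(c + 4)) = c^2 + 7*c + 12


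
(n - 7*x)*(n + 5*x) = n^2 - 2*n*x - 35*x^2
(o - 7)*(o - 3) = o^2 - 10*o + 21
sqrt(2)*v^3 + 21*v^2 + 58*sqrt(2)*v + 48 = (v + 4*sqrt(2))*(v + 6*sqrt(2))*(sqrt(2)*v + 1)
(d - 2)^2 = d^2 - 4*d + 4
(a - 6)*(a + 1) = a^2 - 5*a - 6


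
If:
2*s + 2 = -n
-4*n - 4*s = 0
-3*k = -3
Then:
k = 1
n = 2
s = -2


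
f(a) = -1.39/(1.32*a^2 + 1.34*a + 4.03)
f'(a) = -1.39*(-2.64*a - 1.34)/(1.32*a^2 + 1.34*a + 4.03)^2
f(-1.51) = -0.28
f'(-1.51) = -0.15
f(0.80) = -0.23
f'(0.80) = 0.14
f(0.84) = -0.23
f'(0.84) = 0.13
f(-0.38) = -0.37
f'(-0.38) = 0.03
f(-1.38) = -0.30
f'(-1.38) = -0.15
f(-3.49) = -0.09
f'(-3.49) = -0.05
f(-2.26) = -0.18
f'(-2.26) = -0.11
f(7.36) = -0.02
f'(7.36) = 0.00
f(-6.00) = -0.03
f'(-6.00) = -0.01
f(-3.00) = -0.12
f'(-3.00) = -0.06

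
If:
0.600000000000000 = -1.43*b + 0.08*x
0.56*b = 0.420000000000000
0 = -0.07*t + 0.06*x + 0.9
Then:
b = 0.75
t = 30.78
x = 20.91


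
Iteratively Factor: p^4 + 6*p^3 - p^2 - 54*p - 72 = (p - 3)*(p^3 + 9*p^2 + 26*p + 24) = (p - 3)*(p + 2)*(p^2 + 7*p + 12) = (p - 3)*(p + 2)*(p + 3)*(p + 4)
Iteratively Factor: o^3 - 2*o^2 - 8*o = (o)*(o^2 - 2*o - 8) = o*(o + 2)*(o - 4)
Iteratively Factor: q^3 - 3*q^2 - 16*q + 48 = (q + 4)*(q^2 - 7*q + 12) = (q - 3)*(q + 4)*(q - 4)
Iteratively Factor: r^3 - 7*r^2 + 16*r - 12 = (r - 3)*(r^2 - 4*r + 4) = (r - 3)*(r - 2)*(r - 2)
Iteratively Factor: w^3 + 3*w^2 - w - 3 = (w + 1)*(w^2 + 2*w - 3) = (w + 1)*(w + 3)*(w - 1)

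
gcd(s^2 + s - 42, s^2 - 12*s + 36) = s - 6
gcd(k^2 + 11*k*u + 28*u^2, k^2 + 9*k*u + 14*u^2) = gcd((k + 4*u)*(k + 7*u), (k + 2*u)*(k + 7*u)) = k + 7*u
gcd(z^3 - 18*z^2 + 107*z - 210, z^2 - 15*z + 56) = z - 7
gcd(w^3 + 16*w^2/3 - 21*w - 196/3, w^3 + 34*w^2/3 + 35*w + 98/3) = w^2 + 28*w/3 + 49/3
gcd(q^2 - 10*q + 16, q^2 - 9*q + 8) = q - 8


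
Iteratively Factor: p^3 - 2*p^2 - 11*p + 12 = (p - 4)*(p^2 + 2*p - 3) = (p - 4)*(p - 1)*(p + 3)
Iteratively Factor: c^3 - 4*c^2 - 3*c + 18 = (c + 2)*(c^2 - 6*c + 9) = (c - 3)*(c + 2)*(c - 3)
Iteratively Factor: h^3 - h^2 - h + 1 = (h + 1)*(h^2 - 2*h + 1) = (h - 1)*(h + 1)*(h - 1)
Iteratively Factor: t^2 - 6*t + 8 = (t - 4)*(t - 2)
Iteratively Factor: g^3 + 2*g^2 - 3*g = (g - 1)*(g^2 + 3*g) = (g - 1)*(g + 3)*(g)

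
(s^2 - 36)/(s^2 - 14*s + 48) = (s + 6)/(s - 8)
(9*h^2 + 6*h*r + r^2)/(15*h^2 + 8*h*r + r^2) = (3*h + r)/(5*h + r)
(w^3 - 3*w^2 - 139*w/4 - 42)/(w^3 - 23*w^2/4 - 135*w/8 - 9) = 2*(2*w + 7)/(4*w + 3)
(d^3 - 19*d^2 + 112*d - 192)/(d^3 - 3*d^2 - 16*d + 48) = (d^2 - 16*d + 64)/(d^2 - 16)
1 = 1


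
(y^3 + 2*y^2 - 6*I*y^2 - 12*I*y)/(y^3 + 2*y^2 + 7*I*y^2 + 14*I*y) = (y - 6*I)/(y + 7*I)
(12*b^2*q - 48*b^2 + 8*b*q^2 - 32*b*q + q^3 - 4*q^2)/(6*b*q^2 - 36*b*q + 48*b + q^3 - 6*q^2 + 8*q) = (2*b + q)/(q - 2)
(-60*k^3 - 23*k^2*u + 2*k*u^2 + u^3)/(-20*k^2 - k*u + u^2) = 3*k + u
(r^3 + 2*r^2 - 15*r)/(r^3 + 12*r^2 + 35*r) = (r - 3)/(r + 7)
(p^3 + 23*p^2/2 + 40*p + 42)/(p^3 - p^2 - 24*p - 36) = (p^2 + 19*p/2 + 21)/(p^2 - 3*p - 18)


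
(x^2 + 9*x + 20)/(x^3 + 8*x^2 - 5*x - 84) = (x + 5)/(x^2 + 4*x - 21)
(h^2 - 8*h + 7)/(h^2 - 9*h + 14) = (h - 1)/(h - 2)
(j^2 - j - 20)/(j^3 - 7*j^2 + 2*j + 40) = (j + 4)/(j^2 - 2*j - 8)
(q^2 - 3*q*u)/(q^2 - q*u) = (q - 3*u)/(q - u)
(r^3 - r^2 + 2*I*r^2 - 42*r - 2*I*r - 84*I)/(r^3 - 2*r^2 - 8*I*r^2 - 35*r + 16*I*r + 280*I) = (r^2 + 2*r*(3 + I) + 12*I)/(r^2 + r*(5 - 8*I) - 40*I)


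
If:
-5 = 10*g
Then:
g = -1/2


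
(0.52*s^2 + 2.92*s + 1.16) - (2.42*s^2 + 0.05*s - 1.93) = -1.9*s^2 + 2.87*s + 3.09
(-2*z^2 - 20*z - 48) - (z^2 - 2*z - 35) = -3*z^2 - 18*z - 13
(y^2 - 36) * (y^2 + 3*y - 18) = y^4 + 3*y^3 - 54*y^2 - 108*y + 648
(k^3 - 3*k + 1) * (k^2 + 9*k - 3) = k^5 + 9*k^4 - 6*k^3 - 26*k^2 + 18*k - 3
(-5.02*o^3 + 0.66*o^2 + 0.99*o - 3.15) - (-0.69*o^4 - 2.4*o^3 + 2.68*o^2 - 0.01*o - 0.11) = 0.69*o^4 - 2.62*o^3 - 2.02*o^2 + 1.0*o - 3.04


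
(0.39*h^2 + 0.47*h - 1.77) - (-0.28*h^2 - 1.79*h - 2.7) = 0.67*h^2 + 2.26*h + 0.93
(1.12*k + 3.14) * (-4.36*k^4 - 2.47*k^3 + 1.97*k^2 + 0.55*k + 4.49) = -4.8832*k^5 - 16.4568*k^4 - 5.5494*k^3 + 6.8018*k^2 + 6.7558*k + 14.0986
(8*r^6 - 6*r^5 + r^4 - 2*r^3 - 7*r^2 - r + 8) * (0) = 0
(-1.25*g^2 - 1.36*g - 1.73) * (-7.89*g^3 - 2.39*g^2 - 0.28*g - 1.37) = 9.8625*g^5 + 13.7179*g^4 + 17.2501*g^3 + 6.228*g^2 + 2.3476*g + 2.3701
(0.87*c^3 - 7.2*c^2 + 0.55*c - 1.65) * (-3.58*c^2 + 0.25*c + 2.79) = -3.1146*c^5 + 25.9935*c^4 - 1.3417*c^3 - 14.0435*c^2 + 1.122*c - 4.6035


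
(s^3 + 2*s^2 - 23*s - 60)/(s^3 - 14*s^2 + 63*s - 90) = (s^2 + 7*s + 12)/(s^2 - 9*s + 18)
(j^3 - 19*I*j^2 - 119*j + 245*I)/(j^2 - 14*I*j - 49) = j - 5*I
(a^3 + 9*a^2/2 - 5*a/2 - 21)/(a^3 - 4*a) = (2*a^2 + 13*a + 21)/(2*a*(a + 2))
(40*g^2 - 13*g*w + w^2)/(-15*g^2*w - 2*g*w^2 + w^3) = (-8*g + w)/(w*(3*g + w))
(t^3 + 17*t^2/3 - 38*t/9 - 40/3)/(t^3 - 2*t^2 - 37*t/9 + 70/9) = (3*t^2 + 22*t + 24)/(3*t^2 - t - 14)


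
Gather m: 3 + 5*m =5*m + 3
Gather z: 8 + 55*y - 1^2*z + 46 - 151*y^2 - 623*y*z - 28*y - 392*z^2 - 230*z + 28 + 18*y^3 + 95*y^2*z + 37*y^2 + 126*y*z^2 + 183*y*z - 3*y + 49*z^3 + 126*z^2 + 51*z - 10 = 18*y^3 - 114*y^2 + 24*y + 49*z^3 + z^2*(126*y - 266) + z*(95*y^2 - 440*y - 180) + 72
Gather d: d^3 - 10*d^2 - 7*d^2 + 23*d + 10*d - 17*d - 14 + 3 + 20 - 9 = d^3 - 17*d^2 + 16*d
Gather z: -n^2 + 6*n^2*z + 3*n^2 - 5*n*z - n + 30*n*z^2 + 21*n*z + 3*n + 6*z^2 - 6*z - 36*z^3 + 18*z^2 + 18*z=2*n^2 + 2*n - 36*z^3 + z^2*(30*n + 24) + z*(6*n^2 + 16*n + 12)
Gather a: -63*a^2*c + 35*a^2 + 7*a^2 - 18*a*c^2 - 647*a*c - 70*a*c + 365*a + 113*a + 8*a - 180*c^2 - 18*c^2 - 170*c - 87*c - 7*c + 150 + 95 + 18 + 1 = a^2*(42 - 63*c) + a*(-18*c^2 - 717*c + 486) - 198*c^2 - 264*c + 264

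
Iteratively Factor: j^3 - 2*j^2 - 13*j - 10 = (j + 1)*(j^2 - 3*j - 10) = (j + 1)*(j + 2)*(j - 5)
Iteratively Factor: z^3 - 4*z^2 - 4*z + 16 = (z - 4)*(z^2 - 4) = (z - 4)*(z - 2)*(z + 2)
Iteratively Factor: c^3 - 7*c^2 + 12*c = (c - 4)*(c^2 - 3*c) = (c - 4)*(c - 3)*(c)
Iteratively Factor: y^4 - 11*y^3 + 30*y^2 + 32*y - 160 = (y - 4)*(y^3 - 7*y^2 + 2*y + 40) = (y - 4)*(y + 2)*(y^2 - 9*y + 20) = (y - 5)*(y - 4)*(y + 2)*(y - 4)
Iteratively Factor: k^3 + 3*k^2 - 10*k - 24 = (k + 4)*(k^2 - k - 6) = (k + 2)*(k + 4)*(k - 3)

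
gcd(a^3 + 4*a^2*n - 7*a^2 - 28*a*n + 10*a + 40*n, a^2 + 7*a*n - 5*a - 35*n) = a - 5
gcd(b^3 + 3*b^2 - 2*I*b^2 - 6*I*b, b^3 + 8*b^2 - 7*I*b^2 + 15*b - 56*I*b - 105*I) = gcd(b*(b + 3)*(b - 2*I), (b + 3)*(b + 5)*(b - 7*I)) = b + 3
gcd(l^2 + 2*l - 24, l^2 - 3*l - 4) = l - 4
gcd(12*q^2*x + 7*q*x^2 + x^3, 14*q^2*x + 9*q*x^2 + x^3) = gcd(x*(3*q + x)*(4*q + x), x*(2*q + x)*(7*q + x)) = x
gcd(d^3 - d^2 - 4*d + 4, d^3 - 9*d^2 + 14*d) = d - 2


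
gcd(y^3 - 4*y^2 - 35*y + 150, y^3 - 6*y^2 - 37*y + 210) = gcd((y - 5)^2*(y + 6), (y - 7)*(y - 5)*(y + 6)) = y^2 + y - 30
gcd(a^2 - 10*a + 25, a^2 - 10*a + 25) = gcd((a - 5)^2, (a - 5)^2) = a^2 - 10*a + 25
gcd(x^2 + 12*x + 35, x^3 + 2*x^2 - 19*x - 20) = x + 5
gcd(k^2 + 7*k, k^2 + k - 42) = k + 7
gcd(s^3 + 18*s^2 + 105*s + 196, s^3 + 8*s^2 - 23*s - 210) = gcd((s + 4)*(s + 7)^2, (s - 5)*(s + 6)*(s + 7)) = s + 7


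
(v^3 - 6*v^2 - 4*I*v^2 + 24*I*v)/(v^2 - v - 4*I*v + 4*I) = v*(v - 6)/(v - 1)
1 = 1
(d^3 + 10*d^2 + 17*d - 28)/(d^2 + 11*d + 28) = d - 1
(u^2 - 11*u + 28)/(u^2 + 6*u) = (u^2 - 11*u + 28)/(u*(u + 6))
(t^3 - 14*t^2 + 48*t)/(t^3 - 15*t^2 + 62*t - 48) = t/(t - 1)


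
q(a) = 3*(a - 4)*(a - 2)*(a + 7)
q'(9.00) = 681.00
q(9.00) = 1680.00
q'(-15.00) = 1833.00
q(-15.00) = -7752.00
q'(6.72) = 344.75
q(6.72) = 528.43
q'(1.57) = -70.40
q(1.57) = 26.86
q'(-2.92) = -42.78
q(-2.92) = 416.73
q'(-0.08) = -102.42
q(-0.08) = 176.18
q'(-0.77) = -101.28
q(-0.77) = 246.95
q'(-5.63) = 149.49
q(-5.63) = 301.99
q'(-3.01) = -38.52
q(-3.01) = 420.39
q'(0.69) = -93.58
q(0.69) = 100.03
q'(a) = 3*(a - 4)*(a - 2) + 3*(a - 4)*(a + 7) + 3*(a - 2)*(a + 7) = 9*a^2 + 6*a - 102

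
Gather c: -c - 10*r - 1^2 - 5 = -c - 10*r - 6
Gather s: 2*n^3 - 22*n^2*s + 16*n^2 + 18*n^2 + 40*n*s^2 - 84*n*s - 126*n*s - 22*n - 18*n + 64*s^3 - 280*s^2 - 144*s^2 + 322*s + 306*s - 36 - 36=2*n^3 + 34*n^2 - 40*n + 64*s^3 + s^2*(40*n - 424) + s*(-22*n^2 - 210*n + 628) - 72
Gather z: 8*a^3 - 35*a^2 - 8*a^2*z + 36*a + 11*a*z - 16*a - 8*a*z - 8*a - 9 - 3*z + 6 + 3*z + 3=8*a^3 - 35*a^2 + 12*a + z*(-8*a^2 + 3*a)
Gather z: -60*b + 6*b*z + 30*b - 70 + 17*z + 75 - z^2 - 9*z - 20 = -30*b - z^2 + z*(6*b + 8) - 15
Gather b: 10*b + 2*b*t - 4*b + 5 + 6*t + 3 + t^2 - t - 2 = b*(2*t + 6) + t^2 + 5*t + 6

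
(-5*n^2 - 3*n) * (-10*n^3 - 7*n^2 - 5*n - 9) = 50*n^5 + 65*n^4 + 46*n^3 + 60*n^2 + 27*n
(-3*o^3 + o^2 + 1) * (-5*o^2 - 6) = 15*o^5 - 5*o^4 + 18*o^3 - 11*o^2 - 6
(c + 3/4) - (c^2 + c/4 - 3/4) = -c^2 + 3*c/4 + 3/2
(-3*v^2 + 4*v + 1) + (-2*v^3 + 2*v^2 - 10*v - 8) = -2*v^3 - v^2 - 6*v - 7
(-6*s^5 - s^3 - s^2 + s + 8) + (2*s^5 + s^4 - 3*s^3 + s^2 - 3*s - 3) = -4*s^5 + s^4 - 4*s^3 - 2*s + 5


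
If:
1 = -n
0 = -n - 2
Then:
No Solution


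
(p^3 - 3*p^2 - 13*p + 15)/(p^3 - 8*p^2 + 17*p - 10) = (p + 3)/(p - 2)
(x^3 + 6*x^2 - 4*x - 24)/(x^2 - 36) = (x^2 - 4)/(x - 6)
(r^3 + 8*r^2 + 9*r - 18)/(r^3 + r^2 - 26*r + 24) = (r + 3)/(r - 4)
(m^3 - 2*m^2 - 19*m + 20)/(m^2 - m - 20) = m - 1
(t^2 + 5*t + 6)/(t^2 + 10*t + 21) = (t + 2)/(t + 7)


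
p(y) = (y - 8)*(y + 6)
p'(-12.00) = -26.00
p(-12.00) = 120.00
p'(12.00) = 22.00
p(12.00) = 72.00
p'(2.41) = 2.82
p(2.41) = -47.01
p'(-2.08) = -6.16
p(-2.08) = -39.51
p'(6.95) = 11.90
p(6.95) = -13.60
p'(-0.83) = -3.66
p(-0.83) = -45.65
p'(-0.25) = -2.50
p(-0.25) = -47.44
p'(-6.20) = -14.40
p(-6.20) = 2.84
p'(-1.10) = -4.20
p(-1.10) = -44.59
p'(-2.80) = -7.60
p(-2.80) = -34.56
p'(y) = 2*y - 2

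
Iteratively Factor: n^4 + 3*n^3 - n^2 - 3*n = (n + 1)*(n^3 + 2*n^2 - 3*n) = (n + 1)*(n + 3)*(n^2 - n) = (n - 1)*(n + 1)*(n + 3)*(n)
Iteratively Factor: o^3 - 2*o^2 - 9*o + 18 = (o - 3)*(o^2 + o - 6) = (o - 3)*(o + 3)*(o - 2)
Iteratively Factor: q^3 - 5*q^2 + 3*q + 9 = (q + 1)*(q^2 - 6*q + 9) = (q - 3)*(q + 1)*(q - 3)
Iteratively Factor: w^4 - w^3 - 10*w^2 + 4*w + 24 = (w + 2)*(w^3 - 3*w^2 - 4*w + 12) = (w - 2)*(w + 2)*(w^2 - w - 6) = (w - 3)*(w - 2)*(w + 2)*(w + 2)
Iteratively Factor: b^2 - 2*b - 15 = (b - 5)*(b + 3)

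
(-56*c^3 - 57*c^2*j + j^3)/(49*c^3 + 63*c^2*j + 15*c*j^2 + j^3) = (-8*c + j)/(7*c + j)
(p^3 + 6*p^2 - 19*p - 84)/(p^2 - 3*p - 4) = (p^2 + 10*p + 21)/(p + 1)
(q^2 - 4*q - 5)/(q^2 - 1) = (q - 5)/(q - 1)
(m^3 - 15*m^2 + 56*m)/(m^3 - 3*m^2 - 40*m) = (m - 7)/(m + 5)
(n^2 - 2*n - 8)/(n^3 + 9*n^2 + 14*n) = (n - 4)/(n*(n + 7))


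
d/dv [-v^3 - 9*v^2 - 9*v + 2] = -3*v^2 - 18*v - 9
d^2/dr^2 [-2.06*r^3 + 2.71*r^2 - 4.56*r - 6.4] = 5.42 - 12.36*r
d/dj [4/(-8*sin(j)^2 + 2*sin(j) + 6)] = 2*(8*sin(j) - 1)*cos(j)/(-4*sin(j)^2 + sin(j) + 3)^2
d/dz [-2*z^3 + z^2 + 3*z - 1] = -6*z^2 + 2*z + 3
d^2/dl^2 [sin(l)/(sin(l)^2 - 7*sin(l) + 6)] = (-sin(l)^4 - 8*sin(l)^3 + 30*sin(l)^2 - 12*sin(l) - 84)/((sin(l) - 6)^3*(sin(l) - 1)^2)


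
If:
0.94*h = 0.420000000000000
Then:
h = 0.45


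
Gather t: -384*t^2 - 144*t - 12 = -384*t^2 - 144*t - 12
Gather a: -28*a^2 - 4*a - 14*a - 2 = -28*a^2 - 18*a - 2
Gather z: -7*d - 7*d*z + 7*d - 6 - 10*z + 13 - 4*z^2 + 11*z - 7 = -4*z^2 + z*(1 - 7*d)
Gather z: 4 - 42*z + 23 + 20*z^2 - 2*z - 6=20*z^2 - 44*z + 21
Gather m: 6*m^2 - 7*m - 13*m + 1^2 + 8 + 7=6*m^2 - 20*m + 16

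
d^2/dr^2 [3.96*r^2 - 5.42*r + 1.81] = 7.92000000000000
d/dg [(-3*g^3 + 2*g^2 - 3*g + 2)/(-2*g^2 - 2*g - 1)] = (6*g^4 + 12*g^3 - g^2 + 4*g + 7)/(4*g^4 + 8*g^3 + 8*g^2 + 4*g + 1)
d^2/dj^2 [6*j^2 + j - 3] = 12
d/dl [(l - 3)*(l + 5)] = 2*l + 2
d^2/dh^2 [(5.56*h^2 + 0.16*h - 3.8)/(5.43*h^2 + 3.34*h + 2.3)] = (-192.239376*h^3 - 1088.88876*h^2 - 425.4948*h + 66.5004)/(160.103007*h^6 + 295.438698*h^5 + 385.170534*h^4 + 287.539264*h^3 + 163.14774*h^2 + 53.0058*h + 12.167)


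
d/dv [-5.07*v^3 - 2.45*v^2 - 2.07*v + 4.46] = -15.21*v^2 - 4.9*v - 2.07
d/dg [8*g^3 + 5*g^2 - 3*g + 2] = 24*g^2 + 10*g - 3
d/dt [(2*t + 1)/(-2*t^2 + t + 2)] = (-4*t^2 + 2*t + (2*t + 1)*(4*t - 1) + 4)/(-2*t^2 + t + 2)^2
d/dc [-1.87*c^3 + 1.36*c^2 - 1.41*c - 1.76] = -5.61*c^2 + 2.72*c - 1.41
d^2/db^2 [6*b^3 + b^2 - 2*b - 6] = 36*b + 2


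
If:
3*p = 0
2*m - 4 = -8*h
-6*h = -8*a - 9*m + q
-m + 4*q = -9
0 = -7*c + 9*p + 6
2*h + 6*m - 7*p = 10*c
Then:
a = -4115/2464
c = 6/7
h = 12/77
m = 106/77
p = 0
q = -587/308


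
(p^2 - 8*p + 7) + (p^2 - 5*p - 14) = 2*p^2 - 13*p - 7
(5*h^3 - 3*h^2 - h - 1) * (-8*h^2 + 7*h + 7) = -40*h^5 + 59*h^4 + 22*h^3 - 20*h^2 - 14*h - 7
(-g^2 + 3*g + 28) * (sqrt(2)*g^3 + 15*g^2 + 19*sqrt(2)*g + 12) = -sqrt(2)*g^5 - 15*g^4 + 3*sqrt(2)*g^4 + 9*sqrt(2)*g^3 + 45*g^3 + 57*sqrt(2)*g^2 + 408*g^2 + 36*g + 532*sqrt(2)*g + 336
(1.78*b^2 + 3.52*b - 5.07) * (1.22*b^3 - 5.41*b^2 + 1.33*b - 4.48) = 2.1716*b^5 - 5.3354*b^4 - 22.8612*b^3 + 24.1359*b^2 - 22.5127*b + 22.7136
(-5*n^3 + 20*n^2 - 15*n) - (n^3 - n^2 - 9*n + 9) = -6*n^3 + 21*n^2 - 6*n - 9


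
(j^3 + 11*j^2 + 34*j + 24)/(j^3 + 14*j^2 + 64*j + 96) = (j + 1)/(j + 4)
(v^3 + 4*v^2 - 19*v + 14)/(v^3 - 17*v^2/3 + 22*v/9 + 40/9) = 9*(v^3 + 4*v^2 - 19*v + 14)/(9*v^3 - 51*v^2 + 22*v + 40)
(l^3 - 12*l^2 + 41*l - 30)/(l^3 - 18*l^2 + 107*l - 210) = (l - 1)/(l - 7)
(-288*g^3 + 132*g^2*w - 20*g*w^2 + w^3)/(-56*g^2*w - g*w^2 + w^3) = (36*g^2 - 12*g*w + w^2)/(w*(7*g + w))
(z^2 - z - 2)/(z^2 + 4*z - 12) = (z + 1)/(z + 6)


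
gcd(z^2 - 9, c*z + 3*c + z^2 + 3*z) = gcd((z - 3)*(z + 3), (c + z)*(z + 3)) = z + 3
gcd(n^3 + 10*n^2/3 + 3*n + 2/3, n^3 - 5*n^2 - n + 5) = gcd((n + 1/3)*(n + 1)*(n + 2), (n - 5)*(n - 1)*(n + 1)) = n + 1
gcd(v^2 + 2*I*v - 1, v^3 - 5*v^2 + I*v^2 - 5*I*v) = v + I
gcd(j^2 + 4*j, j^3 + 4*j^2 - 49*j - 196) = j + 4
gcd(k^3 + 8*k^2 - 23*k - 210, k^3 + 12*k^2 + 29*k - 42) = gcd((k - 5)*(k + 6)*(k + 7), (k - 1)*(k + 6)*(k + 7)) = k^2 + 13*k + 42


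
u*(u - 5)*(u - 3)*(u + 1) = u^4 - 7*u^3 + 7*u^2 + 15*u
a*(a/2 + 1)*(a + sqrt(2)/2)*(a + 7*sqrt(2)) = a^4/2 + a^3 + 15*sqrt(2)*a^3/4 + 7*a^2/2 + 15*sqrt(2)*a^2/2 + 7*a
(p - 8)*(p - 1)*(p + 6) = p^3 - 3*p^2 - 46*p + 48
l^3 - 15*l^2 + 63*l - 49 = (l - 7)^2*(l - 1)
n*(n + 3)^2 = n^3 + 6*n^2 + 9*n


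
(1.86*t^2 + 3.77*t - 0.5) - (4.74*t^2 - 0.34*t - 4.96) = -2.88*t^2 + 4.11*t + 4.46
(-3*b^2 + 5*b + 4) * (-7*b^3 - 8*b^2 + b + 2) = 21*b^5 - 11*b^4 - 71*b^3 - 33*b^2 + 14*b + 8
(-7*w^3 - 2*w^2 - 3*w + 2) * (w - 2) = -7*w^4 + 12*w^3 + w^2 + 8*w - 4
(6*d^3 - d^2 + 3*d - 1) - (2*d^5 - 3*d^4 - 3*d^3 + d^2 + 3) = -2*d^5 + 3*d^4 + 9*d^3 - 2*d^2 + 3*d - 4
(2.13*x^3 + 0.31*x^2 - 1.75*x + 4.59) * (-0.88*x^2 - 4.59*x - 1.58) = -1.8744*x^5 - 10.0495*x^4 - 3.2483*x^3 + 3.5035*x^2 - 18.3031*x - 7.2522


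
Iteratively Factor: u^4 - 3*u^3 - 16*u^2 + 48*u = (u + 4)*(u^3 - 7*u^2 + 12*u) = u*(u + 4)*(u^2 - 7*u + 12) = u*(u - 4)*(u + 4)*(u - 3)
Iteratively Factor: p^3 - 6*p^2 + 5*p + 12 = (p + 1)*(p^2 - 7*p + 12) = (p - 3)*(p + 1)*(p - 4)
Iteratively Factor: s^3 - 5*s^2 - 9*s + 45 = (s + 3)*(s^2 - 8*s + 15) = (s - 3)*(s + 3)*(s - 5)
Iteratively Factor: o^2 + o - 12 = (o - 3)*(o + 4)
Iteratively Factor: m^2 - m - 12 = (m + 3)*(m - 4)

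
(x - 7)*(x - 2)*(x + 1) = x^3 - 8*x^2 + 5*x + 14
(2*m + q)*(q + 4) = 2*m*q + 8*m + q^2 + 4*q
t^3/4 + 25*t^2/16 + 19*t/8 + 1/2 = (t/4 + 1)*(t + 1/4)*(t + 2)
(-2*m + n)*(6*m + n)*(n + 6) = -12*m^2*n - 72*m^2 + 4*m*n^2 + 24*m*n + n^3 + 6*n^2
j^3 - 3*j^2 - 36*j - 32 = (j - 8)*(j + 1)*(j + 4)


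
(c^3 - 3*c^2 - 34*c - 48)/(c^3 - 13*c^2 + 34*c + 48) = (c^2 + 5*c + 6)/(c^2 - 5*c - 6)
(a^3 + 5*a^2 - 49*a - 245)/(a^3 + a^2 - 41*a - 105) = (a + 7)/(a + 3)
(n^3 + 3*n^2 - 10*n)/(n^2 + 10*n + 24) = n*(n^2 + 3*n - 10)/(n^2 + 10*n + 24)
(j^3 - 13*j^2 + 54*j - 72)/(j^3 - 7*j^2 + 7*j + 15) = (j^2 - 10*j + 24)/(j^2 - 4*j - 5)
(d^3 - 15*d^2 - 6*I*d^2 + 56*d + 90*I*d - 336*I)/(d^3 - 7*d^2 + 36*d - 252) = (d - 8)/(d + 6*I)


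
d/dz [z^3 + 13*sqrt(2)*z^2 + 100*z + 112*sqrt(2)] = 3*z^2 + 26*sqrt(2)*z + 100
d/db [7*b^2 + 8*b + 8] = 14*b + 8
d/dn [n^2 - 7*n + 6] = 2*n - 7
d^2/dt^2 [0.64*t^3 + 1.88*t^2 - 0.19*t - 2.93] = 3.84*t + 3.76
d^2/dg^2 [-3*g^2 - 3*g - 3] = -6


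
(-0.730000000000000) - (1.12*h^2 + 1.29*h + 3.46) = -1.12*h^2 - 1.29*h - 4.19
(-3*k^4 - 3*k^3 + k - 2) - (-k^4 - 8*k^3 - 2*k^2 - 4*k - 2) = -2*k^4 + 5*k^3 + 2*k^2 + 5*k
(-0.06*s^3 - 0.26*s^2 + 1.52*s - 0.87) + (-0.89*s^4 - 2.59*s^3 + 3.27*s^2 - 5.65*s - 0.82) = -0.89*s^4 - 2.65*s^3 + 3.01*s^2 - 4.13*s - 1.69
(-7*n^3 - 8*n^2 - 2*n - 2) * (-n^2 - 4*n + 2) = 7*n^5 + 36*n^4 + 20*n^3 - 6*n^2 + 4*n - 4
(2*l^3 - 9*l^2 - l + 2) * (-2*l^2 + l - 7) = -4*l^5 + 20*l^4 - 21*l^3 + 58*l^2 + 9*l - 14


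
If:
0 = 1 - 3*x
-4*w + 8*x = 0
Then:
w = 2/3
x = 1/3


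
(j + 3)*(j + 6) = j^2 + 9*j + 18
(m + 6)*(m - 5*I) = m^2 + 6*m - 5*I*m - 30*I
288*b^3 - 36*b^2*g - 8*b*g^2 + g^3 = (-8*b + g)*(-6*b + g)*(6*b + g)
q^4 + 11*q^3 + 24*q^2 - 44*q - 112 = (q - 2)*(q + 2)*(q + 4)*(q + 7)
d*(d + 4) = d^2 + 4*d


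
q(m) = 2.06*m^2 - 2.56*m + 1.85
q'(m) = 4.12*m - 2.56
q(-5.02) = 66.61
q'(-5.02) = -23.24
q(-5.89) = 88.39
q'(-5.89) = -26.83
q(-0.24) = 2.58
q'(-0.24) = -3.55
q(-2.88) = 26.31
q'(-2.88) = -14.43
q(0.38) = 1.17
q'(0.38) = -0.99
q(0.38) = 1.17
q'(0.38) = -0.99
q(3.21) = 14.86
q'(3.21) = 10.67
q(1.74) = 3.63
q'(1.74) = 4.61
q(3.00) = 12.71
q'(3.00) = 9.80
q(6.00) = 60.65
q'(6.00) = 22.16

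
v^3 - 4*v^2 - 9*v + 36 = (v - 4)*(v - 3)*(v + 3)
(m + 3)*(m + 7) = m^2 + 10*m + 21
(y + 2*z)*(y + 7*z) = y^2 + 9*y*z + 14*z^2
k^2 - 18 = (k - 3*sqrt(2))*(k + 3*sqrt(2))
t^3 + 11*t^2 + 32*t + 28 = (t + 2)^2*(t + 7)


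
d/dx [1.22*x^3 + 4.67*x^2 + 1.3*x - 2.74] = 3.66*x^2 + 9.34*x + 1.3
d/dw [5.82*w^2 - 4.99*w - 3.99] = 11.64*w - 4.99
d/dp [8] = 0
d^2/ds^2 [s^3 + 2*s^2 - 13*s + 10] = 6*s + 4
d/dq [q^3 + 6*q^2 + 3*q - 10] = 3*q^2 + 12*q + 3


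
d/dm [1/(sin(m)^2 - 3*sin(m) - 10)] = (3 - 2*sin(m))*cos(m)/((sin(m) - 5)^2*(sin(m) + 2)^2)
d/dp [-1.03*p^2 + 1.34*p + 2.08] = 1.34 - 2.06*p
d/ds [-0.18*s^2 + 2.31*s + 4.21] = 2.31 - 0.36*s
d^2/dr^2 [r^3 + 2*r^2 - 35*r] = 6*r + 4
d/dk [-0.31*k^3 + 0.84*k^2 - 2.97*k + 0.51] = -0.93*k^2 + 1.68*k - 2.97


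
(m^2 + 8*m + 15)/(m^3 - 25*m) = (m + 3)/(m*(m - 5))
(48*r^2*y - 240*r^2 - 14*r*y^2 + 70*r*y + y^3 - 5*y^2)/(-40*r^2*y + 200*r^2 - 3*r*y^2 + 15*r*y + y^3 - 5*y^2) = (-6*r + y)/(5*r + y)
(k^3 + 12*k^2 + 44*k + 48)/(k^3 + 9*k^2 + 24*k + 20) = (k^2 + 10*k + 24)/(k^2 + 7*k + 10)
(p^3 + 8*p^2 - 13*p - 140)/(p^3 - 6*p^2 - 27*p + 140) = (p + 7)/(p - 7)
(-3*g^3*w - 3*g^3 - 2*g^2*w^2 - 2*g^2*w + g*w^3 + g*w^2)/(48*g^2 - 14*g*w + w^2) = g*(-3*g^2*w - 3*g^2 - 2*g*w^2 - 2*g*w + w^3 + w^2)/(48*g^2 - 14*g*w + w^2)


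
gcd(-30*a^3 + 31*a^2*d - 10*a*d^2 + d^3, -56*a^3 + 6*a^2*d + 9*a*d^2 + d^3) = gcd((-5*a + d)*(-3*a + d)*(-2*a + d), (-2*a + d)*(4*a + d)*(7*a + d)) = 2*a - d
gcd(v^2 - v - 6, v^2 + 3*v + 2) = v + 2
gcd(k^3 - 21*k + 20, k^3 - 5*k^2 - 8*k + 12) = k - 1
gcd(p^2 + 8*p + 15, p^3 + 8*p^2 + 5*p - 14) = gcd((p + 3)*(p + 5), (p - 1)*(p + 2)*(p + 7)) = 1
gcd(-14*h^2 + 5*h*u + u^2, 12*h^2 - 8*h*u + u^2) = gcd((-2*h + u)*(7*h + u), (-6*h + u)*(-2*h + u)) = -2*h + u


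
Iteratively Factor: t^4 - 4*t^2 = (t)*(t^3 - 4*t) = t^2*(t^2 - 4) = t^2*(t + 2)*(t - 2)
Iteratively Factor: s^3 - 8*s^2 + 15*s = (s - 5)*(s^2 - 3*s) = s*(s - 5)*(s - 3)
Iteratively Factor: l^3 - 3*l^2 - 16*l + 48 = (l - 4)*(l^2 + l - 12) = (l - 4)*(l + 4)*(l - 3)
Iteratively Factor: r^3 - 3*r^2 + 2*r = (r)*(r^2 - 3*r + 2) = r*(r - 2)*(r - 1)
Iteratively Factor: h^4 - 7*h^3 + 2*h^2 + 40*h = (h - 4)*(h^3 - 3*h^2 - 10*h) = h*(h - 4)*(h^2 - 3*h - 10) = h*(h - 5)*(h - 4)*(h + 2)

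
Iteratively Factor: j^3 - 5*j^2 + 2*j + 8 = (j + 1)*(j^2 - 6*j + 8) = (j - 4)*(j + 1)*(j - 2)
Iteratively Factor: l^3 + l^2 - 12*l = (l)*(l^2 + l - 12) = l*(l + 4)*(l - 3)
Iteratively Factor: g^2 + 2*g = (g + 2)*(g)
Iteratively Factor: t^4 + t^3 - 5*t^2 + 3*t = (t + 3)*(t^3 - 2*t^2 + t) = t*(t + 3)*(t^2 - 2*t + 1) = t*(t - 1)*(t + 3)*(t - 1)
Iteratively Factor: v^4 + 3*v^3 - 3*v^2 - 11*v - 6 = (v + 1)*(v^3 + 2*v^2 - 5*v - 6) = (v + 1)*(v + 3)*(v^2 - v - 2) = (v + 1)^2*(v + 3)*(v - 2)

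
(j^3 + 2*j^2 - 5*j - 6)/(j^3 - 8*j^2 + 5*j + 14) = (j + 3)/(j - 7)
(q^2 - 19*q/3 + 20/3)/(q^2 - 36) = (3*q^2 - 19*q + 20)/(3*(q^2 - 36))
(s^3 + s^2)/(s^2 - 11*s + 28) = s^2*(s + 1)/(s^2 - 11*s + 28)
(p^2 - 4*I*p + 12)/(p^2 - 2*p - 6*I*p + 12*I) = (p + 2*I)/(p - 2)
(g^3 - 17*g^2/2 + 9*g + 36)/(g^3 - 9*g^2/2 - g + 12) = (g - 6)/(g - 2)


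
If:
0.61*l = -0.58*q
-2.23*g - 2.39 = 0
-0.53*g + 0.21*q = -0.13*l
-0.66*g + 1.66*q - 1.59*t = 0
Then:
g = -1.07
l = 6.25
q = -6.57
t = -6.42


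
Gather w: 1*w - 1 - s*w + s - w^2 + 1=s - w^2 + w*(1 - s)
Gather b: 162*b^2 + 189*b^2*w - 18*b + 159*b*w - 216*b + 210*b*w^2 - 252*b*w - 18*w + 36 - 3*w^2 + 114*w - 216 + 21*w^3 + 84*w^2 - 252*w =b^2*(189*w + 162) + b*(210*w^2 - 93*w - 234) + 21*w^3 + 81*w^2 - 156*w - 180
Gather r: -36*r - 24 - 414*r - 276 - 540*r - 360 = -990*r - 660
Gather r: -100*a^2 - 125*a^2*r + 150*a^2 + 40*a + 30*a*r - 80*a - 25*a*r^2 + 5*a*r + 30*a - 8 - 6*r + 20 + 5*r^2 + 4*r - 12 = 50*a^2 - 10*a + r^2*(5 - 25*a) + r*(-125*a^2 + 35*a - 2)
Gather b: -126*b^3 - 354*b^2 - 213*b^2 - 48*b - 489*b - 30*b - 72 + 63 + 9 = -126*b^3 - 567*b^2 - 567*b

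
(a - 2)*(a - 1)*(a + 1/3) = a^3 - 8*a^2/3 + a + 2/3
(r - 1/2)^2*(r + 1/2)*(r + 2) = r^4 + 3*r^3/2 - 5*r^2/4 - 3*r/8 + 1/4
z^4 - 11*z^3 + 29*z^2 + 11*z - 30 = (z - 6)*(z - 5)*(z - 1)*(z + 1)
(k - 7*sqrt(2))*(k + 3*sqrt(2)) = k^2 - 4*sqrt(2)*k - 42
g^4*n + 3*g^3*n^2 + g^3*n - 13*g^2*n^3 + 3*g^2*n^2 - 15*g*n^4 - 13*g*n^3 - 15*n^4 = (g - 3*n)*(g + n)*(g + 5*n)*(g*n + n)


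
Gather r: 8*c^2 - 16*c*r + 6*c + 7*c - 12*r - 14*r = 8*c^2 + 13*c + r*(-16*c - 26)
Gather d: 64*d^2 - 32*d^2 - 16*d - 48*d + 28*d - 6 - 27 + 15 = 32*d^2 - 36*d - 18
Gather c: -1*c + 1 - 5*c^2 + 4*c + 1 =-5*c^2 + 3*c + 2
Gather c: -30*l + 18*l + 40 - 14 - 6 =20 - 12*l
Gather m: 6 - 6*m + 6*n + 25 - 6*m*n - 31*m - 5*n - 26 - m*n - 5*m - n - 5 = m*(-7*n - 42)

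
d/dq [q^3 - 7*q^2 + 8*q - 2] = 3*q^2 - 14*q + 8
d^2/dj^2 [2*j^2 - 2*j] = 4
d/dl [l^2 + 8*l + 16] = 2*l + 8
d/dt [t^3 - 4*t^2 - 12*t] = 3*t^2 - 8*t - 12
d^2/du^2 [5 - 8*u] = 0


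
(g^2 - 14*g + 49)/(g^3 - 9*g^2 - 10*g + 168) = (g - 7)/(g^2 - 2*g - 24)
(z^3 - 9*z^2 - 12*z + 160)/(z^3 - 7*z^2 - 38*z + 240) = (z + 4)/(z + 6)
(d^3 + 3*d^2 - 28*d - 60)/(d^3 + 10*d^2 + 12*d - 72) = (d^2 - 3*d - 10)/(d^2 + 4*d - 12)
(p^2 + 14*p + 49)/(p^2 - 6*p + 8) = (p^2 + 14*p + 49)/(p^2 - 6*p + 8)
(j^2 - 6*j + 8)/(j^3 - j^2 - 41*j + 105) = (j^2 - 6*j + 8)/(j^3 - j^2 - 41*j + 105)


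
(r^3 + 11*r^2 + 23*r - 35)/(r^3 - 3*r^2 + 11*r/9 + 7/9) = 9*(r^2 + 12*r + 35)/(9*r^2 - 18*r - 7)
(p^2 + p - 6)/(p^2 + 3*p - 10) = (p + 3)/(p + 5)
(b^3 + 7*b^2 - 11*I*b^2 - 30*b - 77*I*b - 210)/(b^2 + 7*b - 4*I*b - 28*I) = (b^2 - 11*I*b - 30)/(b - 4*I)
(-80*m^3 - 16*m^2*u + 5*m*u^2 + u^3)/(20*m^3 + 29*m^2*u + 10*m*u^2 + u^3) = (-4*m + u)/(m + u)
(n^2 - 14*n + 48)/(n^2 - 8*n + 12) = (n - 8)/(n - 2)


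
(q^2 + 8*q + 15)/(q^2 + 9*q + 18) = (q + 5)/(q + 6)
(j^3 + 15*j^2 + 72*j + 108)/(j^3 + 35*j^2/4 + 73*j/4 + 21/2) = 4*(j^2 + 9*j + 18)/(4*j^2 + 11*j + 7)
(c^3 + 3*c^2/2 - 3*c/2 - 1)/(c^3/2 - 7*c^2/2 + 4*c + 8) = (2*c^3 + 3*c^2 - 3*c - 2)/(c^3 - 7*c^2 + 8*c + 16)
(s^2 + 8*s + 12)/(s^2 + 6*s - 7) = (s^2 + 8*s + 12)/(s^2 + 6*s - 7)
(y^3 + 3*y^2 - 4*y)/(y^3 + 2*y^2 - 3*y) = (y + 4)/(y + 3)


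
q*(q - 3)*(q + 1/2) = q^3 - 5*q^2/2 - 3*q/2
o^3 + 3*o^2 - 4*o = o*(o - 1)*(o + 4)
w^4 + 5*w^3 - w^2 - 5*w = w*(w - 1)*(w + 1)*(w + 5)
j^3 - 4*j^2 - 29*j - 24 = (j - 8)*(j + 1)*(j + 3)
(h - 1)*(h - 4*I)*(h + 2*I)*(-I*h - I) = -I*h^4 - 2*h^3 - 7*I*h^2 + 2*h + 8*I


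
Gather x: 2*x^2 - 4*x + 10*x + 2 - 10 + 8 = 2*x^2 + 6*x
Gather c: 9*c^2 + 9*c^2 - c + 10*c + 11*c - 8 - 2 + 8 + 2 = 18*c^2 + 20*c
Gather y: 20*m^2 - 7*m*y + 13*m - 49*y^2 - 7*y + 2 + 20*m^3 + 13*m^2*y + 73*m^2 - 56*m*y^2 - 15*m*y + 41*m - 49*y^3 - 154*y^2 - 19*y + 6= 20*m^3 + 93*m^2 + 54*m - 49*y^3 + y^2*(-56*m - 203) + y*(13*m^2 - 22*m - 26) + 8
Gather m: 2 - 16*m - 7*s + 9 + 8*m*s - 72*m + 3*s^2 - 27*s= m*(8*s - 88) + 3*s^2 - 34*s + 11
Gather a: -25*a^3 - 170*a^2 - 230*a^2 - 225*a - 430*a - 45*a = -25*a^3 - 400*a^2 - 700*a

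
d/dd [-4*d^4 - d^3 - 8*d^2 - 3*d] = -16*d^3 - 3*d^2 - 16*d - 3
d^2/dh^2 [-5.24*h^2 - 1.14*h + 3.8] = -10.4800000000000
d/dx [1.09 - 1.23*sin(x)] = -1.23*cos(x)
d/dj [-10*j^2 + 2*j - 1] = 2 - 20*j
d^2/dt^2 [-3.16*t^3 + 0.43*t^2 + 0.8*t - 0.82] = 0.86 - 18.96*t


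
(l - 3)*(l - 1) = l^2 - 4*l + 3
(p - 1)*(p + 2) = p^2 + p - 2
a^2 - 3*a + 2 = (a - 2)*(a - 1)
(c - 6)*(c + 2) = c^2 - 4*c - 12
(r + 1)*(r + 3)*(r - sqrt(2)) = r^3 - sqrt(2)*r^2 + 4*r^2 - 4*sqrt(2)*r + 3*r - 3*sqrt(2)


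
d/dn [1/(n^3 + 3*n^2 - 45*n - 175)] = 3*(-n^2 - 2*n + 15)/(n^3 + 3*n^2 - 45*n - 175)^2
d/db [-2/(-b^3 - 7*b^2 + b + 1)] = 2*(-3*b^2 - 14*b + 1)/(b^3 + 7*b^2 - b - 1)^2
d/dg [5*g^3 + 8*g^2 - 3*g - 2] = 15*g^2 + 16*g - 3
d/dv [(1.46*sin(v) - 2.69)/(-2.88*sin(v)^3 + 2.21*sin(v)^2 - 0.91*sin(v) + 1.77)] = (8.4096*sin(v)^3 - 26.4682*sin(v)^2 + 11.8898*sin(v) + 0.1363)*cos(v)/(8.2944*sin(v)^6 - 12.7296*sin(v)^5 + 10.1257*sin(v)^4 - 14.2174*sin(v)^3 + 8.6515*sin(v)^2 - 3.2214*sin(v) + 3.1329)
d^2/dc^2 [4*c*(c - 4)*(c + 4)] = 24*c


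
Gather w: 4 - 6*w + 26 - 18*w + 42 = 72 - 24*w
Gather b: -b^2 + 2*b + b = -b^2 + 3*b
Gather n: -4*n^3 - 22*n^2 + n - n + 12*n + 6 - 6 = -4*n^3 - 22*n^2 + 12*n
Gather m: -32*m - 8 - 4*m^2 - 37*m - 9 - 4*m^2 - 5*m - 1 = -8*m^2 - 74*m - 18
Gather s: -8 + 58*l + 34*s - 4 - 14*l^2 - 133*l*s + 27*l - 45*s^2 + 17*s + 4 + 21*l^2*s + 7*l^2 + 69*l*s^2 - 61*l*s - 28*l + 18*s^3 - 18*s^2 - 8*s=-7*l^2 + 57*l + 18*s^3 + s^2*(69*l - 63) + s*(21*l^2 - 194*l + 43) - 8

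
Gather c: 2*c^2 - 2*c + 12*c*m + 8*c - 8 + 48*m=2*c^2 + c*(12*m + 6) + 48*m - 8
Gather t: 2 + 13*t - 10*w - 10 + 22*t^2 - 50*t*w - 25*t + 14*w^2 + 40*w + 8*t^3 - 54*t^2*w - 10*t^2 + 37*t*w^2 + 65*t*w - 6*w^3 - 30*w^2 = 8*t^3 + t^2*(12 - 54*w) + t*(37*w^2 + 15*w - 12) - 6*w^3 - 16*w^2 + 30*w - 8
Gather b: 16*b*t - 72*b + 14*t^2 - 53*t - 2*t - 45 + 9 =b*(16*t - 72) + 14*t^2 - 55*t - 36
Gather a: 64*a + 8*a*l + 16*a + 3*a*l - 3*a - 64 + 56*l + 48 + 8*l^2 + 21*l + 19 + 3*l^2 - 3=a*(11*l + 77) + 11*l^2 + 77*l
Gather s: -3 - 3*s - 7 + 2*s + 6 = -s - 4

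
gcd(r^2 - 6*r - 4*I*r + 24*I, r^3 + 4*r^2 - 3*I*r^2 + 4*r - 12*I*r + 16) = r - 4*I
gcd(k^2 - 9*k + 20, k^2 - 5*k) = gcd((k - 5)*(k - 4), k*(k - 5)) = k - 5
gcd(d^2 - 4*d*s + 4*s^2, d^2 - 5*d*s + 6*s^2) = -d + 2*s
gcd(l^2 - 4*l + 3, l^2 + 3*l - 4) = l - 1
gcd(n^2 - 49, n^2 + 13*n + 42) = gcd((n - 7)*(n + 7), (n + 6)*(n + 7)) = n + 7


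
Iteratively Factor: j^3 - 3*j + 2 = (j - 1)*(j^2 + j - 2) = (j - 1)*(j + 2)*(j - 1)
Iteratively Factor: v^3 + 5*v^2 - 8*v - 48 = (v + 4)*(v^2 + v - 12) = (v - 3)*(v + 4)*(v + 4)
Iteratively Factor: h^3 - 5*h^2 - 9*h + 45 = (h - 3)*(h^2 - 2*h - 15) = (h - 5)*(h - 3)*(h + 3)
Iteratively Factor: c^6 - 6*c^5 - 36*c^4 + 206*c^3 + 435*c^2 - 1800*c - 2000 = (c - 5)*(c^5 - c^4 - 41*c^3 + c^2 + 440*c + 400) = (c - 5)*(c + 4)*(c^4 - 5*c^3 - 21*c^2 + 85*c + 100) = (c - 5)^2*(c + 4)*(c^3 - 21*c - 20) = (c - 5)^3*(c + 4)*(c^2 + 5*c + 4) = (c - 5)^3*(c + 4)^2*(c + 1)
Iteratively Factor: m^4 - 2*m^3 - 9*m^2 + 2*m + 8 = (m + 1)*(m^3 - 3*m^2 - 6*m + 8) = (m - 4)*(m + 1)*(m^2 + m - 2) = (m - 4)*(m + 1)*(m + 2)*(m - 1)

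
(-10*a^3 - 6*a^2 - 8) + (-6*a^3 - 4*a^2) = -16*a^3 - 10*a^2 - 8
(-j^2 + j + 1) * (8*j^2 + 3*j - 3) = -8*j^4 + 5*j^3 + 14*j^2 - 3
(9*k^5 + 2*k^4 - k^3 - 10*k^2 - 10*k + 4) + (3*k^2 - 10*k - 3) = 9*k^5 + 2*k^4 - k^3 - 7*k^2 - 20*k + 1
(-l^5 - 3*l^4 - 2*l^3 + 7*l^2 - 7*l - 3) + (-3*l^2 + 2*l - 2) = -l^5 - 3*l^4 - 2*l^3 + 4*l^2 - 5*l - 5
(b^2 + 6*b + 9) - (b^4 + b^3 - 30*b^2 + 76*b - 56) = -b^4 - b^3 + 31*b^2 - 70*b + 65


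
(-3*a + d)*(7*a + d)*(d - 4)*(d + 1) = -21*a^2*d^2 + 63*a^2*d + 84*a^2 + 4*a*d^3 - 12*a*d^2 - 16*a*d + d^4 - 3*d^3 - 4*d^2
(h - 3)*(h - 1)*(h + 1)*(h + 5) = h^4 + 2*h^3 - 16*h^2 - 2*h + 15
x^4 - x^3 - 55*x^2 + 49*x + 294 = (x - 7)*(x - 3)*(x + 2)*(x + 7)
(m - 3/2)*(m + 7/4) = m^2 + m/4 - 21/8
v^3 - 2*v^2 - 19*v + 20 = (v - 5)*(v - 1)*(v + 4)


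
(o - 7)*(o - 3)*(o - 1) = o^3 - 11*o^2 + 31*o - 21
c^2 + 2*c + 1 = (c + 1)^2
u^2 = u^2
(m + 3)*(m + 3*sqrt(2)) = m^2 + 3*m + 3*sqrt(2)*m + 9*sqrt(2)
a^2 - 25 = (a - 5)*(a + 5)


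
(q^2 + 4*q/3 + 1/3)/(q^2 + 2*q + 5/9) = 3*(q + 1)/(3*q + 5)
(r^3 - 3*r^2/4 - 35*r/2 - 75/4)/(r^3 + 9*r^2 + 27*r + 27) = (4*r^2 - 15*r - 25)/(4*(r^2 + 6*r + 9))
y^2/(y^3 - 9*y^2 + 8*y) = y/(y^2 - 9*y + 8)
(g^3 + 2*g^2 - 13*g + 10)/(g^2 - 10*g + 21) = (g^3 + 2*g^2 - 13*g + 10)/(g^2 - 10*g + 21)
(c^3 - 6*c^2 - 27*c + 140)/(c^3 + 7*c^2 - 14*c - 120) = (c - 7)/(c + 6)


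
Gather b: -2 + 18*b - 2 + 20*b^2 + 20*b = 20*b^2 + 38*b - 4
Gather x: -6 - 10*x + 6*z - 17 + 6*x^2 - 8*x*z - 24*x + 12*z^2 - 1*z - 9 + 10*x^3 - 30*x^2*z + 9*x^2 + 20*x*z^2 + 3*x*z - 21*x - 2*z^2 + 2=10*x^3 + x^2*(15 - 30*z) + x*(20*z^2 - 5*z - 55) + 10*z^2 + 5*z - 30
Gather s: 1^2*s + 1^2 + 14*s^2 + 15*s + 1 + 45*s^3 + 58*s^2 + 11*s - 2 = 45*s^3 + 72*s^2 + 27*s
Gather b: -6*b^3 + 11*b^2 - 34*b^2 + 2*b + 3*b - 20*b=-6*b^3 - 23*b^2 - 15*b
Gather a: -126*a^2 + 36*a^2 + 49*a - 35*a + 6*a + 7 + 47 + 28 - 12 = -90*a^2 + 20*a + 70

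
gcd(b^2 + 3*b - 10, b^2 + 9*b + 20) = b + 5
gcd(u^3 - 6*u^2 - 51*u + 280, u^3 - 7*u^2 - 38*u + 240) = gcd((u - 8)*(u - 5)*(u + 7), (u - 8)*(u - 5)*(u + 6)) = u^2 - 13*u + 40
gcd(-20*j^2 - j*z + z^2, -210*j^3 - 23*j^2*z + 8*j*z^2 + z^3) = -5*j + z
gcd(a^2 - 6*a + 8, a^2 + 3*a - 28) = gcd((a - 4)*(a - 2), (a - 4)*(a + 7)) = a - 4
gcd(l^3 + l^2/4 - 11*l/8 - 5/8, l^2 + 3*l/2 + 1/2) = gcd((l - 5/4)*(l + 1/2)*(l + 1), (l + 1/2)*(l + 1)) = l^2 + 3*l/2 + 1/2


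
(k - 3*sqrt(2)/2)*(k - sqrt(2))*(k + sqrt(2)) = k^3 - 3*sqrt(2)*k^2/2 - 2*k + 3*sqrt(2)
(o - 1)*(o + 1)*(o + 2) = o^3 + 2*o^2 - o - 2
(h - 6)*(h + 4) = h^2 - 2*h - 24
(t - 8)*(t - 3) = t^2 - 11*t + 24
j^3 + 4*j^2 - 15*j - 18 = (j - 3)*(j + 1)*(j + 6)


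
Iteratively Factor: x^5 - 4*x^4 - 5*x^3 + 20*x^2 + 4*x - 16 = (x - 4)*(x^4 - 5*x^2 + 4) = (x - 4)*(x - 1)*(x^3 + x^2 - 4*x - 4) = (x - 4)*(x - 1)*(x + 1)*(x^2 - 4) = (x - 4)*(x - 1)*(x + 1)*(x + 2)*(x - 2)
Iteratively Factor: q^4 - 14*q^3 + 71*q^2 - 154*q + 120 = (q - 3)*(q^3 - 11*q^2 + 38*q - 40) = (q - 4)*(q - 3)*(q^2 - 7*q + 10) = (q - 4)*(q - 3)*(q - 2)*(q - 5)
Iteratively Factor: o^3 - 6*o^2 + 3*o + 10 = (o - 5)*(o^2 - o - 2) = (o - 5)*(o - 2)*(o + 1)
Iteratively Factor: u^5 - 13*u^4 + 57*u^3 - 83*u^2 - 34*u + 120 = (u - 2)*(u^4 - 11*u^3 + 35*u^2 - 13*u - 60) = (u - 2)*(u + 1)*(u^3 - 12*u^2 + 47*u - 60) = (u - 5)*(u - 2)*(u + 1)*(u^2 - 7*u + 12) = (u - 5)*(u - 4)*(u - 2)*(u + 1)*(u - 3)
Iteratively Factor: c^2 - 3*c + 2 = (c - 2)*(c - 1)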